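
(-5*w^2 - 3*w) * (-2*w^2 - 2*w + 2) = 10*w^4 + 16*w^3 - 4*w^2 - 6*w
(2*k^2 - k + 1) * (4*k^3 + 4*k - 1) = 8*k^5 - 4*k^4 + 12*k^3 - 6*k^2 + 5*k - 1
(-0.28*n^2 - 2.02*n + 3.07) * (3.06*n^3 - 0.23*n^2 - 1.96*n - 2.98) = -0.8568*n^5 - 6.1168*n^4 + 10.4076*n^3 + 4.0875*n^2 + 0.00239999999999974*n - 9.1486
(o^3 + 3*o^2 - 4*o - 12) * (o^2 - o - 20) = o^5 + 2*o^4 - 27*o^3 - 68*o^2 + 92*o + 240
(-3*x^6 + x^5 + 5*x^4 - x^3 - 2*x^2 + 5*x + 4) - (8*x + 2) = -3*x^6 + x^5 + 5*x^4 - x^3 - 2*x^2 - 3*x + 2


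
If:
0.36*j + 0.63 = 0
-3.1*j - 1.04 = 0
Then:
No Solution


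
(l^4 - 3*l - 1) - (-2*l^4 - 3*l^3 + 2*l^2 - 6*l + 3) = 3*l^4 + 3*l^3 - 2*l^2 + 3*l - 4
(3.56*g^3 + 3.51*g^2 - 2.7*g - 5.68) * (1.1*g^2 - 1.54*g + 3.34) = 3.916*g^5 - 1.6214*g^4 + 3.515*g^3 + 9.6334*g^2 - 0.270800000000001*g - 18.9712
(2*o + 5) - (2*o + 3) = 2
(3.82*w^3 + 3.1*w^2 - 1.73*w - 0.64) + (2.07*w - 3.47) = 3.82*w^3 + 3.1*w^2 + 0.34*w - 4.11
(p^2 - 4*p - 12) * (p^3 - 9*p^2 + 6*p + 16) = p^5 - 13*p^4 + 30*p^3 + 100*p^2 - 136*p - 192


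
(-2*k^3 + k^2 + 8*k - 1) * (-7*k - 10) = 14*k^4 + 13*k^3 - 66*k^2 - 73*k + 10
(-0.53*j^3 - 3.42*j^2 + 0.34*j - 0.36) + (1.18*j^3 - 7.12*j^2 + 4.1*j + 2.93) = 0.65*j^3 - 10.54*j^2 + 4.44*j + 2.57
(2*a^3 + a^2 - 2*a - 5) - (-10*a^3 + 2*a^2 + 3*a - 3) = 12*a^3 - a^2 - 5*a - 2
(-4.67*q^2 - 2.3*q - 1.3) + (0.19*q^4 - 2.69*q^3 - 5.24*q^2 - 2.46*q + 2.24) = 0.19*q^4 - 2.69*q^3 - 9.91*q^2 - 4.76*q + 0.94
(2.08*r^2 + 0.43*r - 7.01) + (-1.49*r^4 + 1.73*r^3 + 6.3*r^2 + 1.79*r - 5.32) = -1.49*r^4 + 1.73*r^3 + 8.38*r^2 + 2.22*r - 12.33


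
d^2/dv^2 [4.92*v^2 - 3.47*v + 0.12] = 9.84000000000000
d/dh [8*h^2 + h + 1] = 16*h + 1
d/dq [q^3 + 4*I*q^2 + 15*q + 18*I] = 3*q^2 + 8*I*q + 15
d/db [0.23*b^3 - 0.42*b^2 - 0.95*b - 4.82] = 0.69*b^2 - 0.84*b - 0.95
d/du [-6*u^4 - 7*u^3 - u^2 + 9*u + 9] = -24*u^3 - 21*u^2 - 2*u + 9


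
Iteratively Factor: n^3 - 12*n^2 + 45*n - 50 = (n - 5)*(n^2 - 7*n + 10) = (n - 5)*(n - 2)*(n - 5)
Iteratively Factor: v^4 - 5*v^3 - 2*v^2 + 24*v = (v + 2)*(v^3 - 7*v^2 + 12*v) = (v - 3)*(v + 2)*(v^2 - 4*v) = (v - 4)*(v - 3)*(v + 2)*(v)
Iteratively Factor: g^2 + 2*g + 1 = (g + 1)*(g + 1)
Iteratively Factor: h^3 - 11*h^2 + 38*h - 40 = (h - 2)*(h^2 - 9*h + 20) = (h - 4)*(h - 2)*(h - 5)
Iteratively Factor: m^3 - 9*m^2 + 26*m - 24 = (m - 2)*(m^2 - 7*m + 12) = (m - 3)*(m - 2)*(m - 4)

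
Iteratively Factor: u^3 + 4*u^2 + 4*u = (u)*(u^2 + 4*u + 4) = u*(u + 2)*(u + 2)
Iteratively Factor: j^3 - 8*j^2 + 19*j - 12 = (j - 1)*(j^2 - 7*j + 12) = (j - 3)*(j - 1)*(j - 4)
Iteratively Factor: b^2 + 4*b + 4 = (b + 2)*(b + 2)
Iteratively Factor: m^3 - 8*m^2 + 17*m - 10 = (m - 1)*(m^2 - 7*m + 10) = (m - 2)*(m - 1)*(m - 5)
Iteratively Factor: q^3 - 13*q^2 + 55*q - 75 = (q - 5)*(q^2 - 8*q + 15) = (q - 5)*(q - 3)*(q - 5)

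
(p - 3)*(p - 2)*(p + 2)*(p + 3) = p^4 - 13*p^2 + 36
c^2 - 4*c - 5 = (c - 5)*(c + 1)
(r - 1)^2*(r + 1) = r^3 - r^2 - r + 1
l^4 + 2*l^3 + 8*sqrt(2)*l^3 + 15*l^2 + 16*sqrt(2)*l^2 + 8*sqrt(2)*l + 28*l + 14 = (l + 1)^2*(l + sqrt(2))*(l + 7*sqrt(2))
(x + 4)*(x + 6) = x^2 + 10*x + 24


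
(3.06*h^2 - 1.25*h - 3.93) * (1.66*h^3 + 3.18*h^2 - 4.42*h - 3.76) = 5.0796*h^5 + 7.6558*h^4 - 24.024*h^3 - 18.478*h^2 + 22.0706*h + 14.7768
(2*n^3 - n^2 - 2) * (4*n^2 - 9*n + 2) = 8*n^5 - 22*n^4 + 13*n^3 - 10*n^2 + 18*n - 4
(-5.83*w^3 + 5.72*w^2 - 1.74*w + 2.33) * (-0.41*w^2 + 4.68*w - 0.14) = 2.3903*w^5 - 29.6296*w^4 + 28.2992*w^3 - 9.8993*w^2 + 11.148*w - 0.3262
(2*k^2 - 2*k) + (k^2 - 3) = 3*k^2 - 2*k - 3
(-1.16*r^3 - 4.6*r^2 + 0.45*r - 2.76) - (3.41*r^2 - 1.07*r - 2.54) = -1.16*r^3 - 8.01*r^2 + 1.52*r - 0.22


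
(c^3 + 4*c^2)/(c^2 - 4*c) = c*(c + 4)/(c - 4)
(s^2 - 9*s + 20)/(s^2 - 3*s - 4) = (s - 5)/(s + 1)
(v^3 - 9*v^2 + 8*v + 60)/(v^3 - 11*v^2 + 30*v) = (v + 2)/v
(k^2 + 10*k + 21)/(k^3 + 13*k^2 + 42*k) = (k + 3)/(k*(k + 6))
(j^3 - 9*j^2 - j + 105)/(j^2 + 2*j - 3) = (j^2 - 12*j + 35)/(j - 1)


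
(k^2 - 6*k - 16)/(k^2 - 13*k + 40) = (k + 2)/(k - 5)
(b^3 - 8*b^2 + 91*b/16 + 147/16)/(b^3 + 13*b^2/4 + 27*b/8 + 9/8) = (4*b^2 - 35*b + 49)/(2*(2*b^2 + 5*b + 3))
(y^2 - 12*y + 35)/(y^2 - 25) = (y - 7)/(y + 5)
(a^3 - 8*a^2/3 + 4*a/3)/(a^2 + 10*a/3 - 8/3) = a*(a - 2)/(a + 4)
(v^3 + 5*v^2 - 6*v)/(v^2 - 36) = v*(v - 1)/(v - 6)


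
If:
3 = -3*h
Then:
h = -1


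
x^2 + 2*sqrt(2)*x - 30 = (x - 3*sqrt(2))*(x + 5*sqrt(2))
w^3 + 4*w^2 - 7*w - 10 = (w - 2)*(w + 1)*(w + 5)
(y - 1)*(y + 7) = y^2 + 6*y - 7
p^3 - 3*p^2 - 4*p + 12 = (p - 3)*(p - 2)*(p + 2)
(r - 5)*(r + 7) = r^2 + 2*r - 35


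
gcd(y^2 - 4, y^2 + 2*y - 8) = y - 2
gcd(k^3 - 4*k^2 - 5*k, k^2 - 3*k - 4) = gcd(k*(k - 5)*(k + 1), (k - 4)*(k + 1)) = k + 1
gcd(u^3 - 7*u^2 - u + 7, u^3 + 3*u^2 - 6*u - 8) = u + 1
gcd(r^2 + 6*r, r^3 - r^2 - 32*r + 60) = r + 6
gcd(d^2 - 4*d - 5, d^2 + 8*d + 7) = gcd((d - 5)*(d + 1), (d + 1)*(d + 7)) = d + 1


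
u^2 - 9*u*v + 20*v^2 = (u - 5*v)*(u - 4*v)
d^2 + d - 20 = (d - 4)*(d + 5)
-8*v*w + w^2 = w*(-8*v + w)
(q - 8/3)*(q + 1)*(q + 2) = q^3 + q^2/3 - 6*q - 16/3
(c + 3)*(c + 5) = c^2 + 8*c + 15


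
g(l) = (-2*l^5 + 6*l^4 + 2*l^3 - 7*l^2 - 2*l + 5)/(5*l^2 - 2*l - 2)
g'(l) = (2 - 10*l)*(-2*l^5 + 6*l^4 + 2*l^3 - 7*l^2 - 2*l + 5)/(5*l^2 - 2*l - 2)^2 + (-10*l^4 + 24*l^3 + 6*l^2 - 14*l - 2)/(5*l^2 - 2*l - 2) = 2*(-15*l^6 + 38*l^5 - 3*l^4 - 28*l^3 + 6*l^2 - 11*l + 7)/(25*l^4 - 20*l^3 - 16*l^2 + 8*l + 4)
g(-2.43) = 9.83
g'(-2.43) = -11.33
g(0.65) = -1.79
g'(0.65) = -3.63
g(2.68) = 0.73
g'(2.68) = -2.40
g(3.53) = -3.12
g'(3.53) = -6.95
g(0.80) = -4.37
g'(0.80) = -62.56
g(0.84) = -11.30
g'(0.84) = -473.78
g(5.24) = -26.34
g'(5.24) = -21.39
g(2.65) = 0.80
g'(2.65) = -2.27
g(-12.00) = 832.41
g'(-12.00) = -197.10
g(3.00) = -0.27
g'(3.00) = -3.90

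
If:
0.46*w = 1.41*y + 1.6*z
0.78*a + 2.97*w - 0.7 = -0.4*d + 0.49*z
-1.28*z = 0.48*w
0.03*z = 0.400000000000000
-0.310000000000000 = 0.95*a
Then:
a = -0.33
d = 282.72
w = -35.56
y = -26.73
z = 13.33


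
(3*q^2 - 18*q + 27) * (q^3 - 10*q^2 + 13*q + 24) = 3*q^5 - 48*q^4 + 246*q^3 - 432*q^2 - 81*q + 648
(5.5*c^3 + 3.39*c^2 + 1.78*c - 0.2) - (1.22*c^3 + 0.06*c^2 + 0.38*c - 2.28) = 4.28*c^3 + 3.33*c^2 + 1.4*c + 2.08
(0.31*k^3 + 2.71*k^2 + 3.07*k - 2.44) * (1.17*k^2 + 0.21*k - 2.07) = 0.3627*k^5 + 3.2358*k^4 + 3.5193*k^3 - 7.8198*k^2 - 6.8673*k + 5.0508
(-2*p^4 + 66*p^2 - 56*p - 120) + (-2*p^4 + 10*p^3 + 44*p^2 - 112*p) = -4*p^4 + 10*p^3 + 110*p^2 - 168*p - 120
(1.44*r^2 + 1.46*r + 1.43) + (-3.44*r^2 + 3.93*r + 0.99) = -2.0*r^2 + 5.39*r + 2.42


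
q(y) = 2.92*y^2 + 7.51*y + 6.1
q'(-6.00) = -27.53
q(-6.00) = 66.16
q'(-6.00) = -27.53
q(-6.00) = 66.16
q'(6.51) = 45.53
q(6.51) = 178.74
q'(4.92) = 36.24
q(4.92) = 113.73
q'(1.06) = 13.70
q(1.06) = 17.34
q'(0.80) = 12.18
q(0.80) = 13.98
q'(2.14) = 20.01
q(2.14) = 35.54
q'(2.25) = 20.65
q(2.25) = 37.78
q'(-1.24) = 0.27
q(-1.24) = 1.28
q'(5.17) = 37.70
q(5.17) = 122.98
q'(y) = 5.84*y + 7.51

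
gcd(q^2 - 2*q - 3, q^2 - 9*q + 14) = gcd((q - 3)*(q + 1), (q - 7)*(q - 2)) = 1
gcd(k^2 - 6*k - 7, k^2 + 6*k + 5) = k + 1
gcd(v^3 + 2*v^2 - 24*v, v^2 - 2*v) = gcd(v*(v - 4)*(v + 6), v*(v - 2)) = v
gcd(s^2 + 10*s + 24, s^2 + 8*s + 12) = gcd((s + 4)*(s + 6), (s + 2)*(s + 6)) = s + 6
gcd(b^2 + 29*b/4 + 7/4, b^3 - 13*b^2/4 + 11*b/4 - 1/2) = 1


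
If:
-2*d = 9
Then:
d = -9/2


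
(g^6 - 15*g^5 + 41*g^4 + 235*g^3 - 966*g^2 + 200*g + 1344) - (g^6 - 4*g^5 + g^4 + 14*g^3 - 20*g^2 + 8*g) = -11*g^5 + 40*g^4 + 221*g^3 - 946*g^2 + 192*g + 1344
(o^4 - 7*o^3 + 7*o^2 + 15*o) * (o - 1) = o^5 - 8*o^4 + 14*o^3 + 8*o^2 - 15*o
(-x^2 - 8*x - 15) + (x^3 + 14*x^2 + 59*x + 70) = x^3 + 13*x^2 + 51*x + 55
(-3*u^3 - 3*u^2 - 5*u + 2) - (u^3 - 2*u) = -4*u^3 - 3*u^2 - 3*u + 2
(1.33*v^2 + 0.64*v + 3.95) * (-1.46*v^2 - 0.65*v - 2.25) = -1.9418*v^4 - 1.7989*v^3 - 9.1755*v^2 - 4.0075*v - 8.8875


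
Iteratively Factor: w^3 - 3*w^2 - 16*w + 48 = (w - 3)*(w^2 - 16) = (w - 3)*(w + 4)*(w - 4)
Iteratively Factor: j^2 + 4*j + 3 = (j + 1)*(j + 3)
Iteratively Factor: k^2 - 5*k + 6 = (k - 3)*(k - 2)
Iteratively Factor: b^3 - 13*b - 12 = (b + 1)*(b^2 - b - 12) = (b - 4)*(b + 1)*(b + 3)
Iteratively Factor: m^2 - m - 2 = (m - 2)*(m + 1)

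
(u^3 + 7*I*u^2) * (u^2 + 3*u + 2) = u^5 + 3*u^4 + 7*I*u^4 + 2*u^3 + 21*I*u^3 + 14*I*u^2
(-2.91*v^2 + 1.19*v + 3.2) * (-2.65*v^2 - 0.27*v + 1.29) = 7.7115*v^4 - 2.3678*v^3 - 12.5552*v^2 + 0.6711*v + 4.128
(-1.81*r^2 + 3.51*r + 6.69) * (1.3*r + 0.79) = -2.353*r^3 + 3.1331*r^2 + 11.4699*r + 5.2851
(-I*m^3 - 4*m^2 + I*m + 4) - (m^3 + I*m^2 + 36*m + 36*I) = -m^3 - I*m^3 - 4*m^2 - I*m^2 - 36*m + I*m + 4 - 36*I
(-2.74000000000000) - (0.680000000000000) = -3.42000000000000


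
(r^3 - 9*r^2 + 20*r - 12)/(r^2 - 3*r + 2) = r - 6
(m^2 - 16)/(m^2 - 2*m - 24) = (m - 4)/(m - 6)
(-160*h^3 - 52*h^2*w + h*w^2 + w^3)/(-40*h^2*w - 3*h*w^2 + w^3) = (4*h + w)/w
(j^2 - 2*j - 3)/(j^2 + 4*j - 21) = (j + 1)/(j + 7)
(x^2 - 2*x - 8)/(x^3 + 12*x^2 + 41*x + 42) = (x - 4)/(x^2 + 10*x + 21)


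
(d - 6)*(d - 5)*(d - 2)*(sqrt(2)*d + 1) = sqrt(2)*d^4 - 13*sqrt(2)*d^3 + d^3 - 13*d^2 + 52*sqrt(2)*d^2 - 60*sqrt(2)*d + 52*d - 60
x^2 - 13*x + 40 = (x - 8)*(x - 5)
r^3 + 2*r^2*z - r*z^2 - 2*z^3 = (r - z)*(r + z)*(r + 2*z)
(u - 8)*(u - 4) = u^2 - 12*u + 32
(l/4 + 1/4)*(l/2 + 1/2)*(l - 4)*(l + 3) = l^4/8 + l^3/8 - 13*l^2/8 - 25*l/8 - 3/2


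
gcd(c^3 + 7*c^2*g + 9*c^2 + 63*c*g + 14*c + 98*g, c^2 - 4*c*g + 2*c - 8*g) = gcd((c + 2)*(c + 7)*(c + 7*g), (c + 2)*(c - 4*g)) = c + 2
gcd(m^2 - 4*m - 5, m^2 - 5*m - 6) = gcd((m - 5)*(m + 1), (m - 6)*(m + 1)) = m + 1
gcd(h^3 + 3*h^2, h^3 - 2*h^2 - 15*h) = h^2 + 3*h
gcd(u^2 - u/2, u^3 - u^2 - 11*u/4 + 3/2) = u - 1/2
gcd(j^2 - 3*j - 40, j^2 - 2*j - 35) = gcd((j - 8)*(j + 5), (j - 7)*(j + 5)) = j + 5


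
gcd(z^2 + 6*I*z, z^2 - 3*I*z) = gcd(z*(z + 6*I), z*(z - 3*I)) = z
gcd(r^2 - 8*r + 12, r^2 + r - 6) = r - 2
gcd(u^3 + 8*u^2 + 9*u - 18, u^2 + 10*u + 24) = u + 6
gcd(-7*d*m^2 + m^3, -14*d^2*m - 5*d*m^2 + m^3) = 7*d*m - m^2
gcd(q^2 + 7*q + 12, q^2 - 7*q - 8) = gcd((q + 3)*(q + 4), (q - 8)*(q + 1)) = 1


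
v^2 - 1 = (v - 1)*(v + 1)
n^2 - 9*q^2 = (n - 3*q)*(n + 3*q)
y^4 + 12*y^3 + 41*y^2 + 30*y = y*(y + 1)*(y + 5)*(y + 6)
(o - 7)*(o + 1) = o^2 - 6*o - 7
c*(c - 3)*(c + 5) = c^3 + 2*c^2 - 15*c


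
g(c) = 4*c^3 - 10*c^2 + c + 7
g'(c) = 12*c^2 - 20*c + 1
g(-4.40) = -531.74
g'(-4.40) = 321.32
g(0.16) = 6.92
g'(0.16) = -1.89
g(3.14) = 35.38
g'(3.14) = 56.52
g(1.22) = 0.60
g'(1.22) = -5.54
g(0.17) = 6.90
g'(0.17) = -2.05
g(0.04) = 7.02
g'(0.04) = 0.22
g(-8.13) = -2811.57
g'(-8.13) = 956.76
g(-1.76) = -47.54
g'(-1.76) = 73.37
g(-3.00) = -194.00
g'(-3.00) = 169.00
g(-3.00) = -194.00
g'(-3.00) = 169.00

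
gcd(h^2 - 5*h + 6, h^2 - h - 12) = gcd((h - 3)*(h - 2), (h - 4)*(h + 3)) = 1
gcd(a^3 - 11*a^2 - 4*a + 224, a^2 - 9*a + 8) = a - 8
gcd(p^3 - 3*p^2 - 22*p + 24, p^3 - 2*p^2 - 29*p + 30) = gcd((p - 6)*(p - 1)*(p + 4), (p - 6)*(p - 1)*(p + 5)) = p^2 - 7*p + 6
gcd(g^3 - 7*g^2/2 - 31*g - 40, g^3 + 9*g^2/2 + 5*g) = g^2 + 9*g/2 + 5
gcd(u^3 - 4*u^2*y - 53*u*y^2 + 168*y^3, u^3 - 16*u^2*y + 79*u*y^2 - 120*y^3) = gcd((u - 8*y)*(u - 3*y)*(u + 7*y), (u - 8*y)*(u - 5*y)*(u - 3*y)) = u^2 - 11*u*y + 24*y^2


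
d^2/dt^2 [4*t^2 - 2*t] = 8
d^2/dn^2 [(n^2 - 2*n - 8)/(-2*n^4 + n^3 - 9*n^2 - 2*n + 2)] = 2*(-12*n^8 + 54*n^7 + 305*n^6 - 102*n^5 + 1212*n^4 - 234*n^3 + 2010*n^2 + 492*n + 180)/(8*n^12 - 12*n^11 + 114*n^10 - 85*n^9 + 465*n^8 + 3*n^7 + 423*n^6 + 534*n^5 - 330*n^4 - 220*n^3 + 84*n^2 + 24*n - 8)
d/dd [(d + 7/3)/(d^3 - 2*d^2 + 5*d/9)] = 3*(-54*d^3 - 135*d^2 + 252*d - 35)/(d^2*(81*d^4 - 324*d^3 + 414*d^2 - 180*d + 25))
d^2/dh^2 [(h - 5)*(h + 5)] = 2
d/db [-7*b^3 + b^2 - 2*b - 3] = -21*b^2 + 2*b - 2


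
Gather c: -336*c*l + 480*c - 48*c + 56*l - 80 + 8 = c*(432 - 336*l) + 56*l - 72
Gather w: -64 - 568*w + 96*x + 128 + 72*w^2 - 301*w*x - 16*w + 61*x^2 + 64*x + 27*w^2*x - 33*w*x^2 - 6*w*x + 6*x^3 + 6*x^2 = w^2*(27*x + 72) + w*(-33*x^2 - 307*x - 584) + 6*x^3 + 67*x^2 + 160*x + 64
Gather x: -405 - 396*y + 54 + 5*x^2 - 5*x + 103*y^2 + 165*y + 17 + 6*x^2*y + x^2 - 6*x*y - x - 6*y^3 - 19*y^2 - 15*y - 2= x^2*(6*y + 6) + x*(-6*y - 6) - 6*y^3 + 84*y^2 - 246*y - 336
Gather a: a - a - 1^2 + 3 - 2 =0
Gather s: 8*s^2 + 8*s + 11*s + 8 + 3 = 8*s^2 + 19*s + 11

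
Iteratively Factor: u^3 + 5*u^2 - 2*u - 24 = (u + 3)*(u^2 + 2*u - 8) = (u - 2)*(u + 3)*(u + 4)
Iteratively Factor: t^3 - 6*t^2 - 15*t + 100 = (t - 5)*(t^2 - t - 20) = (t - 5)^2*(t + 4)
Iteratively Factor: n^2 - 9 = (n - 3)*(n + 3)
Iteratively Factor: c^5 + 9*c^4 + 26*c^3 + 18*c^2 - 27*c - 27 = (c + 3)*(c^4 + 6*c^3 + 8*c^2 - 6*c - 9) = (c + 3)^2*(c^3 + 3*c^2 - c - 3) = (c + 1)*(c + 3)^2*(c^2 + 2*c - 3) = (c + 1)*(c + 3)^3*(c - 1)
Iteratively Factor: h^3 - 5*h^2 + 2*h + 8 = (h + 1)*(h^2 - 6*h + 8) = (h - 2)*(h + 1)*(h - 4)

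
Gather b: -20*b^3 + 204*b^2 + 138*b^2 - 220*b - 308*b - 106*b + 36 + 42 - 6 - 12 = -20*b^3 + 342*b^2 - 634*b + 60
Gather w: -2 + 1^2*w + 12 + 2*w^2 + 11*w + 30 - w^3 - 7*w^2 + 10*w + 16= -w^3 - 5*w^2 + 22*w + 56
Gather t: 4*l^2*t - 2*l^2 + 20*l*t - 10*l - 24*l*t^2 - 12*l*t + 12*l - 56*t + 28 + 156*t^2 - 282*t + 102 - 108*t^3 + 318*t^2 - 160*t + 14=-2*l^2 + 2*l - 108*t^3 + t^2*(474 - 24*l) + t*(4*l^2 + 8*l - 498) + 144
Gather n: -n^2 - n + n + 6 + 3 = 9 - n^2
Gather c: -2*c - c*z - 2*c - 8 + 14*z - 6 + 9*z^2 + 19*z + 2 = c*(-z - 4) + 9*z^2 + 33*z - 12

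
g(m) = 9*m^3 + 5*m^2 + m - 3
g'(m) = 27*m^2 + 10*m + 1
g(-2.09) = -65.41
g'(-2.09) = 98.04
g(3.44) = 425.98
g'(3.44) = 354.91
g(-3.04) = -212.68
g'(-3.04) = 220.12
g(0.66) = 2.43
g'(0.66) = 19.36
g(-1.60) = -28.66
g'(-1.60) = 54.12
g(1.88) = 76.35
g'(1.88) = 115.23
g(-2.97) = -197.65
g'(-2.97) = 209.46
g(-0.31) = -3.10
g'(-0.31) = 0.49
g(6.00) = 2127.00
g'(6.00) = 1033.00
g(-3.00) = -204.00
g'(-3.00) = 214.00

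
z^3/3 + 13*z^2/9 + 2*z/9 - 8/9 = (z/3 + 1/3)*(z - 2/3)*(z + 4)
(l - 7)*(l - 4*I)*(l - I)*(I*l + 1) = I*l^4 + 6*l^3 - 7*I*l^3 - 42*l^2 - 9*I*l^2 - 4*l + 63*I*l + 28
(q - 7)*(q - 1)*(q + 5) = q^3 - 3*q^2 - 33*q + 35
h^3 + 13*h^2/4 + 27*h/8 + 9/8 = (h + 3/4)*(h + 1)*(h + 3/2)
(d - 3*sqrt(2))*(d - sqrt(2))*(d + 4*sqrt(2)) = d^3 - 26*d + 24*sqrt(2)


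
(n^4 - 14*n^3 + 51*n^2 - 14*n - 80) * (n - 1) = n^5 - 15*n^4 + 65*n^3 - 65*n^2 - 66*n + 80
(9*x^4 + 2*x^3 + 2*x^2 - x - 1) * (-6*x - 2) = -54*x^5 - 30*x^4 - 16*x^3 + 2*x^2 + 8*x + 2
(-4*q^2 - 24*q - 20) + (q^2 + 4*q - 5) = -3*q^2 - 20*q - 25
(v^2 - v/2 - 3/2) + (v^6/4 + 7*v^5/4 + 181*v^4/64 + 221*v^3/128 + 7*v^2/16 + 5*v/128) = v^6/4 + 7*v^5/4 + 181*v^4/64 + 221*v^3/128 + 23*v^2/16 - 59*v/128 - 3/2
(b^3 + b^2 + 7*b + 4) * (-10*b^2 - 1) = -10*b^5 - 10*b^4 - 71*b^3 - 41*b^2 - 7*b - 4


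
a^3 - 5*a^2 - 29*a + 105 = (a - 7)*(a - 3)*(a + 5)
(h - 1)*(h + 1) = h^2 - 1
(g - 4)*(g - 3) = g^2 - 7*g + 12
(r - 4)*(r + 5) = r^2 + r - 20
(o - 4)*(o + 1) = o^2 - 3*o - 4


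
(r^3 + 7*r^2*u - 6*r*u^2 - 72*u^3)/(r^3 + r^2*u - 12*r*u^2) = (r + 6*u)/r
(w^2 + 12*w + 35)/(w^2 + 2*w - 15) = (w + 7)/(w - 3)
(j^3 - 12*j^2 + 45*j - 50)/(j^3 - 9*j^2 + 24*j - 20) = (j - 5)/(j - 2)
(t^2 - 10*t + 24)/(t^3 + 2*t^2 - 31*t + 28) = (t - 6)/(t^2 + 6*t - 7)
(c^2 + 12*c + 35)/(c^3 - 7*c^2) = (c^2 + 12*c + 35)/(c^2*(c - 7))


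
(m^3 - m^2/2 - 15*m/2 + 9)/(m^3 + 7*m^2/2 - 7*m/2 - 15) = (2*m - 3)/(2*m + 5)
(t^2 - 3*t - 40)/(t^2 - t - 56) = (t + 5)/(t + 7)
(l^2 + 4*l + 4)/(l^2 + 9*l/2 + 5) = 2*(l + 2)/(2*l + 5)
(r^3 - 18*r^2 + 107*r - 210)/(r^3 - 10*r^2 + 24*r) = (r^2 - 12*r + 35)/(r*(r - 4))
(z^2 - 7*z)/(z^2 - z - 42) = z/(z + 6)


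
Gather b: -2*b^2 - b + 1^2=-2*b^2 - b + 1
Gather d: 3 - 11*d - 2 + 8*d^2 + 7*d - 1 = 8*d^2 - 4*d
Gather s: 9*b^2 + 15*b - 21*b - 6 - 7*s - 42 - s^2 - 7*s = 9*b^2 - 6*b - s^2 - 14*s - 48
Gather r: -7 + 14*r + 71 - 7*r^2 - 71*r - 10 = -7*r^2 - 57*r + 54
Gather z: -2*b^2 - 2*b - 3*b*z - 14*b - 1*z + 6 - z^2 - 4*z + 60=-2*b^2 - 16*b - z^2 + z*(-3*b - 5) + 66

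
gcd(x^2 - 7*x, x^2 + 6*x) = x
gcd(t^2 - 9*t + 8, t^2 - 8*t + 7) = t - 1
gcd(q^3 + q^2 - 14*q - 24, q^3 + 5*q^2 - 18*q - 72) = q^2 - q - 12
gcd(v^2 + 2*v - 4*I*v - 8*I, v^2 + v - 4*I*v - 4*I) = v - 4*I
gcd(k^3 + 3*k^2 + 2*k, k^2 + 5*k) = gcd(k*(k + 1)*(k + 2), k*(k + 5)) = k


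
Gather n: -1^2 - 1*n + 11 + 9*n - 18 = 8*n - 8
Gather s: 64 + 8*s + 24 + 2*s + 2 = 10*s + 90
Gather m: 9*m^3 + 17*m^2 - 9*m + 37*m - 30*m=9*m^3 + 17*m^2 - 2*m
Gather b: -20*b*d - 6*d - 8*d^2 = -20*b*d - 8*d^2 - 6*d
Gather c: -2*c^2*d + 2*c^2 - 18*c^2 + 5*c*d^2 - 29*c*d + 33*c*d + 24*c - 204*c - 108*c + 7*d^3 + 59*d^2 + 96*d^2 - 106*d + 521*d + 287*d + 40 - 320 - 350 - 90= c^2*(-2*d - 16) + c*(5*d^2 + 4*d - 288) + 7*d^3 + 155*d^2 + 702*d - 720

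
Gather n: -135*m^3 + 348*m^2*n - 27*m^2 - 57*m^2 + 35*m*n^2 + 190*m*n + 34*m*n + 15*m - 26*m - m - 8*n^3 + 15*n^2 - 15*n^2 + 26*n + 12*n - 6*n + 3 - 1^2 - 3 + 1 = -135*m^3 - 84*m^2 + 35*m*n^2 - 12*m - 8*n^3 + n*(348*m^2 + 224*m + 32)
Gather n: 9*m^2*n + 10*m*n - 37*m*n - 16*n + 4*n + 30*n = n*(9*m^2 - 27*m + 18)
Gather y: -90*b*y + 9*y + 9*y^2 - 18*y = 9*y^2 + y*(-90*b - 9)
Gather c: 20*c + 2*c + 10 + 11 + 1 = 22*c + 22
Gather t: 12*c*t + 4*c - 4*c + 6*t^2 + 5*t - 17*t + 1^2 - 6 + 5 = 6*t^2 + t*(12*c - 12)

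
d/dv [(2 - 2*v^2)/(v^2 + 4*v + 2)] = 4*(-2*v^2 - 3*v - 2)/(v^4 + 8*v^3 + 20*v^2 + 16*v + 4)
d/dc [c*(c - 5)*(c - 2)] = 3*c^2 - 14*c + 10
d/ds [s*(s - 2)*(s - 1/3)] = 3*s^2 - 14*s/3 + 2/3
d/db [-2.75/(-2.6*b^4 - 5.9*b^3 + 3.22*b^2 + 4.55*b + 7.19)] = (-28.6*b^3 - 48.675*b^2 + 17.71*b + 12.5125)/(-2.6*b^4 - 5.9*b^3 + 3.22*b^2 + 4.55*b + 7.19)^2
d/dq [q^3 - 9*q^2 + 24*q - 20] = 3*q^2 - 18*q + 24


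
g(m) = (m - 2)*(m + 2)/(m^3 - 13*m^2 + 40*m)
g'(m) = (m - 2)*(m + 2)*(-3*m^2 + 26*m - 40)/(m^3 - 13*m^2 + 40*m)^2 + (m - 2)/(m^3 - 13*m^2 + 40*m) + (m + 2)/(m^3 - 13*m^2 + 40*m)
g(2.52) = 0.07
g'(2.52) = 0.16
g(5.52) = -3.72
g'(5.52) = 4.77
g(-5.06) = -0.03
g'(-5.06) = 0.00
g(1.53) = -0.05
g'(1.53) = 0.10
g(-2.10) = -0.00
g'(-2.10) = 0.03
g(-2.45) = -0.01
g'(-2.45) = 0.02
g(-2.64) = -0.01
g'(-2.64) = 0.02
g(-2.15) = -0.00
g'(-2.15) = 0.02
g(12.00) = 0.42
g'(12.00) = -0.13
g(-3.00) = -0.02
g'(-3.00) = 0.01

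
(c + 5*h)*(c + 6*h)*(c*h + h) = c^3*h + 11*c^2*h^2 + c^2*h + 30*c*h^3 + 11*c*h^2 + 30*h^3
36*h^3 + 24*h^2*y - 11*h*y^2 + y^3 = (-6*h + y)^2*(h + y)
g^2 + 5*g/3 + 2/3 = (g + 2/3)*(g + 1)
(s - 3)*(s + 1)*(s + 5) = s^3 + 3*s^2 - 13*s - 15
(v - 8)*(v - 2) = v^2 - 10*v + 16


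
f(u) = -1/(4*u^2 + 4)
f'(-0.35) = -0.14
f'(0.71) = 0.16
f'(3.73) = 0.01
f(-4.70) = -0.01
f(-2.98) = -0.03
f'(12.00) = 0.00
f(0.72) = -0.16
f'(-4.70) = -0.00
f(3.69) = -0.02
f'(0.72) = 0.16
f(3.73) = -0.02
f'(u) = 8*u/(4*u^2 + 4)^2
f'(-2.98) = -0.02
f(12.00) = 0.00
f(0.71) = -0.17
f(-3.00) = -0.02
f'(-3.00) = -0.02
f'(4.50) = 0.00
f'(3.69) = 0.01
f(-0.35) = -0.22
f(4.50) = -0.01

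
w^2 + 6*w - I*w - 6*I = (w + 6)*(w - I)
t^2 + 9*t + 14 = (t + 2)*(t + 7)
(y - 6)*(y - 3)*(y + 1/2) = y^3 - 17*y^2/2 + 27*y/2 + 9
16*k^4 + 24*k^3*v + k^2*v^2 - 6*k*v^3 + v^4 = (-4*k + v)^2*(k + v)^2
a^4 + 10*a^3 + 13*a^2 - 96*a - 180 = (a - 3)*(a + 2)*(a + 5)*(a + 6)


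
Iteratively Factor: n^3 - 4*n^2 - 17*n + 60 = (n - 3)*(n^2 - n - 20) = (n - 5)*(n - 3)*(n + 4)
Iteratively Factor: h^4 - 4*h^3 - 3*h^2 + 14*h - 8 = (h - 4)*(h^3 - 3*h + 2) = (h - 4)*(h + 2)*(h^2 - 2*h + 1) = (h - 4)*(h - 1)*(h + 2)*(h - 1)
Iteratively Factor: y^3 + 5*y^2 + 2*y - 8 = (y + 4)*(y^2 + y - 2) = (y + 2)*(y + 4)*(y - 1)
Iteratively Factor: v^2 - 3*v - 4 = (v - 4)*(v + 1)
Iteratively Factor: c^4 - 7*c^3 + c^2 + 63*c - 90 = (c + 3)*(c^3 - 10*c^2 + 31*c - 30) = (c - 2)*(c + 3)*(c^2 - 8*c + 15) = (c - 5)*(c - 2)*(c + 3)*(c - 3)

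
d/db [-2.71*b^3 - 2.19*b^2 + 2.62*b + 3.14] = -8.13*b^2 - 4.38*b + 2.62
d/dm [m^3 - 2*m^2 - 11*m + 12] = 3*m^2 - 4*m - 11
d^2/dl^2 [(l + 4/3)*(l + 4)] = 2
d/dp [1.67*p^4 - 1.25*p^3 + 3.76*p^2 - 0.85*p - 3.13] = 6.68*p^3 - 3.75*p^2 + 7.52*p - 0.85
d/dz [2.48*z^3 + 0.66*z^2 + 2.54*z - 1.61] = 7.44*z^2 + 1.32*z + 2.54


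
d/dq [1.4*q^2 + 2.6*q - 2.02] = 2.8*q + 2.6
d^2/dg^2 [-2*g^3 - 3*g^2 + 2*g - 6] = -12*g - 6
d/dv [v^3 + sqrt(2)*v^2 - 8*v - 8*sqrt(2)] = 3*v^2 + 2*sqrt(2)*v - 8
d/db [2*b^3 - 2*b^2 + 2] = 2*b*(3*b - 2)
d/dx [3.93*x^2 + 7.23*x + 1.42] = 7.86*x + 7.23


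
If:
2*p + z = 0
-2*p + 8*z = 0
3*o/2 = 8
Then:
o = 16/3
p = 0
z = 0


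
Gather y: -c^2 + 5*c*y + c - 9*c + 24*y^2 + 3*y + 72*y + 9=-c^2 - 8*c + 24*y^2 + y*(5*c + 75) + 9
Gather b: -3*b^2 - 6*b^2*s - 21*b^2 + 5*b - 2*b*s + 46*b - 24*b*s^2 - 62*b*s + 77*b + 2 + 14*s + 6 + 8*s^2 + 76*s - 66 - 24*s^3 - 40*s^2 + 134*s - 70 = b^2*(-6*s - 24) + b*(-24*s^2 - 64*s + 128) - 24*s^3 - 32*s^2 + 224*s - 128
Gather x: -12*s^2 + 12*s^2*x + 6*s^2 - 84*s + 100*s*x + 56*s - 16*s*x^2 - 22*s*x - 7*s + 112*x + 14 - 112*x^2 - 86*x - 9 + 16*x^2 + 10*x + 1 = -6*s^2 - 35*s + x^2*(-16*s - 96) + x*(12*s^2 + 78*s + 36) + 6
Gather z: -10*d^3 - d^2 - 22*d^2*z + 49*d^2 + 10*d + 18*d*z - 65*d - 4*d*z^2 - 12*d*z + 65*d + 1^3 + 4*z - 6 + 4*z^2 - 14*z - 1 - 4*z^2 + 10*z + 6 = -10*d^3 + 48*d^2 - 4*d*z^2 + 10*d + z*(-22*d^2 + 6*d)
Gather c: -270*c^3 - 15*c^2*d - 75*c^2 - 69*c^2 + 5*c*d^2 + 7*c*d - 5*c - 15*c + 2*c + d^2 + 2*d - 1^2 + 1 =-270*c^3 + c^2*(-15*d - 144) + c*(5*d^2 + 7*d - 18) + d^2 + 2*d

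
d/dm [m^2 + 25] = 2*m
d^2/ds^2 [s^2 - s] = 2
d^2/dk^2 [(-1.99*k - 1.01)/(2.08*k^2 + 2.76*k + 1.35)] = (-(1.99*k + 1.01)*(4.16*k + 2.76)*(8.32*k + 5.52) + (24.8352*k + 15.1864)*(2.08*k^2 + 2.76*k + 1.35))/(2.08*k^2 + 2.76*k + 1.35)^3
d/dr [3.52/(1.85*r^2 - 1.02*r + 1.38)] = (3.5904 - 13.024*r)/(1.85*r^2 - 1.02*r + 1.38)^2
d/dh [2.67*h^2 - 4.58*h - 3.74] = 5.34*h - 4.58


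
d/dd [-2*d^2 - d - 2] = -4*d - 1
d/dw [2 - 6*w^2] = -12*w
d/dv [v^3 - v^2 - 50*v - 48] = 3*v^2 - 2*v - 50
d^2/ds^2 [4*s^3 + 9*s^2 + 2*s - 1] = 24*s + 18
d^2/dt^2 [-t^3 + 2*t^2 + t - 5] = 4 - 6*t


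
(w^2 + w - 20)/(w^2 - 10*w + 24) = (w + 5)/(w - 6)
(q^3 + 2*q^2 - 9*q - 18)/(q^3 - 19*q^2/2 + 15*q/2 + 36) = 2*(q^2 + 5*q + 6)/(2*q^2 - 13*q - 24)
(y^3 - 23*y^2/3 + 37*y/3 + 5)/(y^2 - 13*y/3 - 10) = (-3*y^3 + 23*y^2 - 37*y - 15)/(-3*y^2 + 13*y + 30)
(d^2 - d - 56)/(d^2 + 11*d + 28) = (d - 8)/(d + 4)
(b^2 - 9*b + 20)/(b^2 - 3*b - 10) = (b - 4)/(b + 2)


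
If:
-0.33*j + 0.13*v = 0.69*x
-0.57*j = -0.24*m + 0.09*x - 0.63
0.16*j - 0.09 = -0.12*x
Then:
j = 0.5625 - 0.75*x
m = -1.40625*x - 1.2890625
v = 3.40384615384615*x + 1.42788461538462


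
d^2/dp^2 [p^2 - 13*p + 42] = 2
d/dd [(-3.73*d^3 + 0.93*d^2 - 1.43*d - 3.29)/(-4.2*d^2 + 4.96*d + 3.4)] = (15.666*d^4 - 37.0016*d^3 - 39.4392*d^2 - 21.312*d + 11.4564)/(17.64*d^4 - 41.664*d^3 - 3.9584*d^2 + 33.728*d + 11.56)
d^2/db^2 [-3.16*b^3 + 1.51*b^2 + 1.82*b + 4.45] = 3.02 - 18.96*b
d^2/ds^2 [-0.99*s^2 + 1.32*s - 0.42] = -1.98000000000000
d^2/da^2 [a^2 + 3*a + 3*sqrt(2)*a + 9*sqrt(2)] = 2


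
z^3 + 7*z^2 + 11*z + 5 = (z + 1)^2*(z + 5)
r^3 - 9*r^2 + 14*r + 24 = (r - 6)*(r - 4)*(r + 1)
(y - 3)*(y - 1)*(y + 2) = y^3 - 2*y^2 - 5*y + 6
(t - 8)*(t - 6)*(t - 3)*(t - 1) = t^4 - 18*t^3 + 107*t^2 - 234*t + 144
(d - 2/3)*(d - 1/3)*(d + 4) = d^3 + 3*d^2 - 34*d/9 + 8/9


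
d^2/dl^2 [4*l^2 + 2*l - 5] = 8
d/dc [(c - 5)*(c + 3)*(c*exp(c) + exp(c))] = (c^3 + 2*c^2 - 19*c - 32)*exp(c)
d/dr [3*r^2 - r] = 6*r - 1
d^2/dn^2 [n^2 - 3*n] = 2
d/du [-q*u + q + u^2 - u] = -q + 2*u - 1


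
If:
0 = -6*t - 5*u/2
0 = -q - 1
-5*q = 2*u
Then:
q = -1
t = -25/24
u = 5/2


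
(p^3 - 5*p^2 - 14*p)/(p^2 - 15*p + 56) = p*(p + 2)/(p - 8)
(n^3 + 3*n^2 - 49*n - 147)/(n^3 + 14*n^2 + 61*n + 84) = (n - 7)/(n + 4)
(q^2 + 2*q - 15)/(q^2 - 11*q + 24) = (q + 5)/(q - 8)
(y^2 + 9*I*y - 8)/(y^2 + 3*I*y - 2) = (y + 8*I)/(y + 2*I)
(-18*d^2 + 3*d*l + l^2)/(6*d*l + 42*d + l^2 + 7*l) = (-3*d + l)/(l + 7)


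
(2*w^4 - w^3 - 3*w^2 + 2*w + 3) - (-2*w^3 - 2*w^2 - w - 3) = 2*w^4 + w^3 - w^2 + 3*w + 6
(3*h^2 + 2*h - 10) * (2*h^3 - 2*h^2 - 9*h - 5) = 6*h^5 - 2*h^4 - 51*h^3 - 13*h^2 + 80*h + 50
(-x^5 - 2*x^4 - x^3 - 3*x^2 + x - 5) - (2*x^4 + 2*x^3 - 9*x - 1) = -x^5 - 4*x^4 - 3*x^3 - 3*x^2 + 10*x - 4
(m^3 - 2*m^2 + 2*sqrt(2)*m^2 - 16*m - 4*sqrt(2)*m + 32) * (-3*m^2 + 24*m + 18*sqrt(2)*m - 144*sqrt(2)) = -3*m^5 + 12*sqrt(2)*m^4 + 30*m^4 - 120*sqrt(2)*m^3 + 72*m^3 - 1200*m^2 - 96*sqrt(2)*m^2 + 1920*m + 2880*sqrt(2)*m - 4608*sqrt(2)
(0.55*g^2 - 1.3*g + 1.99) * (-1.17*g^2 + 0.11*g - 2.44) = -0.6435*g^4 + 1.5815*g^3 - 3.8133*g^2 + 3.3909*g - 4.8556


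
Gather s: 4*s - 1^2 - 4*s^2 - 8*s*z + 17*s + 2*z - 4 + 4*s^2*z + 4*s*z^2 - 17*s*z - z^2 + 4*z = s^2*(4*z - 4) + s*(4*z^2 - 25*z + 21) - z^2 + 6*z - 5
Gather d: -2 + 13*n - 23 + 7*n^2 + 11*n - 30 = 7*n^2 + 24*n - 55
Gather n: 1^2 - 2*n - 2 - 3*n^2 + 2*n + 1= -3*n^2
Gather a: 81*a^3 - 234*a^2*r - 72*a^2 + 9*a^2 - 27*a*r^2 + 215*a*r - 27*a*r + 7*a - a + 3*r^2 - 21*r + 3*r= 81*a^3 + a^2*(-234*r - 63) + a*(-27*r^2 + 188*r + 6) + 3*r^2 - 18*r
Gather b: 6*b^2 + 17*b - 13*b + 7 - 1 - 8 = 6*b^2 + 4*b - 2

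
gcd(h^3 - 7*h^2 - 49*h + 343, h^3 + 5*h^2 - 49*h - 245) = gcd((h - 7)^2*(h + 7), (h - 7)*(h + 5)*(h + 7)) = h^2 - 49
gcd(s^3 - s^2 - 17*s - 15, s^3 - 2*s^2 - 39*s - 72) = s + 3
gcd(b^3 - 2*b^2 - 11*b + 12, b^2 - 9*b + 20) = b - 4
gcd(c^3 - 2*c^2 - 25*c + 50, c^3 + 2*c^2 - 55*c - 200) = c + 5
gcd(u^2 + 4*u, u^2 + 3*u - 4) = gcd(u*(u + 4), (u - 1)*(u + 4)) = u + 4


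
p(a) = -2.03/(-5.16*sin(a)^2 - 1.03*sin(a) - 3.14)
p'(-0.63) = 0.44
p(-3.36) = 0.56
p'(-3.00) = -0.09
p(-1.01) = 0.34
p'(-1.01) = 0.23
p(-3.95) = 0.31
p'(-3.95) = 0.27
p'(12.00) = 0.47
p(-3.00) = 0.66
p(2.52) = 0.37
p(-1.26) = 0.30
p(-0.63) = 0.47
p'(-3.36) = 0.50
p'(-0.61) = 0.45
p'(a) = -2.03*(10.32*sin(a)*cos(a) + 1.03*cos(a))/(-5.16*sin(a)^2 - 1.03*sin(a) - 3.14)^2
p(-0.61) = 0.48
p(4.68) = 0.28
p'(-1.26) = 0.12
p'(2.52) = 0.39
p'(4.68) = -0.01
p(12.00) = 0.50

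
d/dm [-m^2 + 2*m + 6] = 2 - 2*m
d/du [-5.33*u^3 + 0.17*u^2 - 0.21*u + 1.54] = -15.99*u^2 + 0.34*u - 0.21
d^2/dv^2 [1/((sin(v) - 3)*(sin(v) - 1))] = 2*(-2*sin(v)^3 + 4*sin(v)^2 + 5*sin(v) - 13)/((sin(v) - 3)^3*(sin(v) - 1)^2)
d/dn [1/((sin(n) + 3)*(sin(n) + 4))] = -(2*sin(n) + 7)*cos(n)/((sin(n) + 3)^2*(sin(n) + 4)^2)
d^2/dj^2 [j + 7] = 0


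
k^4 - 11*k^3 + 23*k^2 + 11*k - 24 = (k - 8)*(k - 3)*(k - 1)*(k + 1)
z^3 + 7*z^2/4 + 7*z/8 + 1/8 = (z + 1/4)*(z + 1/2)*(z + 1)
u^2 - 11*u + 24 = (u - 8)*(u - 3)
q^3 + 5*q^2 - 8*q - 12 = (q - 2)*(q + 1)*(q + 6)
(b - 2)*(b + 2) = b^2 - 4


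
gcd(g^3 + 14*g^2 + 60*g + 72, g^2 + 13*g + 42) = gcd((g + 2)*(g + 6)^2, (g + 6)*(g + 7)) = g + 6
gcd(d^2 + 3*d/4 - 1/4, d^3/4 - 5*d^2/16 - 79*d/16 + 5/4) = d - 1/4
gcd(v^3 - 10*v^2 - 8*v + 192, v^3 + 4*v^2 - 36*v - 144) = v^2 - 2*v - 24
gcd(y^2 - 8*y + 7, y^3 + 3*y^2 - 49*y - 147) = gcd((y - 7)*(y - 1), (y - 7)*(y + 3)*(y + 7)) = y - 7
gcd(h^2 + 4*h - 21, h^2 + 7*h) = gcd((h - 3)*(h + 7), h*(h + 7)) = h + 7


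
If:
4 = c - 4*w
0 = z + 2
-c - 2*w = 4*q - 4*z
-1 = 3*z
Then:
No Solution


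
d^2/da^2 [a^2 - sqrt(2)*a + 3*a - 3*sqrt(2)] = 2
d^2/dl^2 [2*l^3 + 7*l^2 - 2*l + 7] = 12*l + 14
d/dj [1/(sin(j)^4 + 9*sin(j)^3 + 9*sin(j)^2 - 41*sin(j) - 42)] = (-4*sin(j)^3 - 27*sin(j)^2 - 18*sin(j) + 41)*cos(j)/(sin(j)^4 + 9*sin(j)^3 + 9*sin(j)^2 - 41*sin(j) - 42)^2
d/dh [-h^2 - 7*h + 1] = -2*h - 7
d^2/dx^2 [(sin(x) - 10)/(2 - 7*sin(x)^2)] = (441*sin(x)^5 - 1960*sin(x)^4 + 2380*sin(x)^2 - 671*sin(x)/2 + 126*sin(3*x) - 49*sin(5*x)/2 + 280)/(7*sin(x)^2 - 2)^3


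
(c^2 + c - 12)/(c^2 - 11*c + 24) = (c + 4)/(c - 8)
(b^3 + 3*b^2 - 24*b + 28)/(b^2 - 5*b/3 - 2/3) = 3*(b^2 + 5*b - 14)/(3*b + 1)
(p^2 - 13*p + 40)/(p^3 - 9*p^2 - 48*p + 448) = (p - 5)/(p^2 - p - 56)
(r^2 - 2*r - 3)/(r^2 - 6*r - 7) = (r - 3)/(r - 7)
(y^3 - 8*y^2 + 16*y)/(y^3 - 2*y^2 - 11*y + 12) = y*(y - 4)/(y^2 + 2*y - 3)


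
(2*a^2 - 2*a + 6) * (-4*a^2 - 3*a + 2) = -8*a^4 + 2*a^3 - 14*a^2 - 22*a + 12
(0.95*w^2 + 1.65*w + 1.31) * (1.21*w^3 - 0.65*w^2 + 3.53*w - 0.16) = 1.1495*w^5 + 1.379*w^4 + 3.8661*w^3 + 4.821*w^2 + 4.3603*w - 0.2096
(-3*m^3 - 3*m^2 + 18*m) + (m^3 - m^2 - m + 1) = -2*m^3 - 4*m^2 + 17*m + 1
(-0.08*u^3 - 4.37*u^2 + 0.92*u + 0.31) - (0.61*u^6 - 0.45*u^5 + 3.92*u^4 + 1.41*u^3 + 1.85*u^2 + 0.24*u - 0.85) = -0.61*u^6 + 0.45*u^5 - 3.92*u^4 - 1.49*u^3 - 6.22*u^2 + 0.68*u + 1.16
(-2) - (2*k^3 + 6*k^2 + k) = -2*k^3 - 6*k^2 - k - 2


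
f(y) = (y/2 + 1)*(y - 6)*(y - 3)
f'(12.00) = 132.00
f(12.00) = 378.00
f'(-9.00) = 184.50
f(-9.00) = -630.00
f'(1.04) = -5.66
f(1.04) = 14.78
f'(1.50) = -7.12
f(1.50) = 11.81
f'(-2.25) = 23.34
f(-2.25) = -5.41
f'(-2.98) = 34.18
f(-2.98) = -26.31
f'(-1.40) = 12.74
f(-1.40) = 9.77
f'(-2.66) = 29.23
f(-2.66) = -16.18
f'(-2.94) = 33.55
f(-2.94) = -24.96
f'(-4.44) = 60.65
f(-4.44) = -94.76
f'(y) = (y/2 + 1)*(y - 6) + (y/2 + 1)*(y - 3) + (y - 6)*(y - 3)/2 = y*(3*y - 14)/2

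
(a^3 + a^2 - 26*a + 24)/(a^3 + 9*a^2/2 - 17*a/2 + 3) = 2*(a - 4)/(2*a - 1)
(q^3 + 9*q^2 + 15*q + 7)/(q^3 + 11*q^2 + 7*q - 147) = (q^2 + 2*q + 1)/(q^2 + 4*q - 21)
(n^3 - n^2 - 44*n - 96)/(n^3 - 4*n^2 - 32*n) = (n + 3)/n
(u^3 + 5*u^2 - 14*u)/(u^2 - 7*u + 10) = u*(u + 7)/(u - 5)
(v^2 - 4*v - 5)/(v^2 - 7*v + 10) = (v + 1)/(v - 2)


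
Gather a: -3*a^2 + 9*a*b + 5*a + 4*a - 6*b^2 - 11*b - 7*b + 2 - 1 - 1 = -3*a^2 + a*(9*b + 9) - 6*b^2 - 18*b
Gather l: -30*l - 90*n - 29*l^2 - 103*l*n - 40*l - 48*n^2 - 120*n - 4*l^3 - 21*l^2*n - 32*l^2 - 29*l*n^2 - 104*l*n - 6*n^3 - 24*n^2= -4*l^3 + l^2*(-21*n - 61) + l*(-29*n^2 - 207*n - 70) - 6*n^3 - 72*n^2 - 210*n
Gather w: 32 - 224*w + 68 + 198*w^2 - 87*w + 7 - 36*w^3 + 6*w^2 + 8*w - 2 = -36*w^3 + 204*w^2 - 303*w + 105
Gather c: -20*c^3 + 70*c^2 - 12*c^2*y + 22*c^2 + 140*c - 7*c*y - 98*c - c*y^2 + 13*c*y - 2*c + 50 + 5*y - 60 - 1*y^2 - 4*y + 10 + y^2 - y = -20*c^3 + c^2*(92 - 12*y) + c*(-y^2 + 6*y + 40)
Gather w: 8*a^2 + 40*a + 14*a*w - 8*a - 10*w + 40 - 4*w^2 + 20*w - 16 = 8*a^2 + 32*a - 4*w^2 + w*(14*a + 10) + 24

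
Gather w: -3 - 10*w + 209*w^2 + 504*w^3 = 504*w^3 + 209*w^2 - 10*w - 3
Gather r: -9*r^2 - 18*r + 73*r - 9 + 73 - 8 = -9*r^2 + 55*r + 56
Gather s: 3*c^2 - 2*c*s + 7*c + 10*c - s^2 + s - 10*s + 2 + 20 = 3*c^2 + 17*c - s^2 + s*(-2*c - 9) + 22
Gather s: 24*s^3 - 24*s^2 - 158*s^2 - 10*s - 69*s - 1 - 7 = 24*s^3 - 182*s^2 - 79*s - 8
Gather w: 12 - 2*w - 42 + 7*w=5*w - 30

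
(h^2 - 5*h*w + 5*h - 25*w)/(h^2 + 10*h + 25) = (h - 5*w)/(h + 5)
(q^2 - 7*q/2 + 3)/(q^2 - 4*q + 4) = (q - 3/2)/(q - 2)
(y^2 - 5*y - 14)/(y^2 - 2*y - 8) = (y - 7)/(y - 4)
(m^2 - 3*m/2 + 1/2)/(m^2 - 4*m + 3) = (m - 1/2)/(m - 3)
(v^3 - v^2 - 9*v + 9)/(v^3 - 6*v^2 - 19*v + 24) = (v - 3)/(v - 8)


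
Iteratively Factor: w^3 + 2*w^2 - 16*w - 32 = (w + 2)*(w^2 - 16) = (w + 2)*(w + 4)*(w - 4)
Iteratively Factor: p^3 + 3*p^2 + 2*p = (p)*(p^2 + 3*p + 2) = p*(p + 1)*(p + 2)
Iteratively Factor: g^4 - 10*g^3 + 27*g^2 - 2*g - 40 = (g - 5)*(g^3 - 5*g^2 + 2*g + 8) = (g - 5)*(g - 4)*(g^2 - g - 2) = (g - 5)*(g - 4)*(g - 2)*(g + 1)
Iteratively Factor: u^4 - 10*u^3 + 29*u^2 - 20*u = (u - 4)*(u^3 - 6*u^2 + 5*u) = u*(u - 4)*(u^2 - 6*u + 5) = u*(u - 5)*(u - 4)*(u - 1)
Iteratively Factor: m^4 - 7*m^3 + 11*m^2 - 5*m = (m)*(m^3 - 7*m^2 + 11*m - 5) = m*(m - 1)*(m^2 - 6*m + 5) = m*(m - 1)^2*(m - 5)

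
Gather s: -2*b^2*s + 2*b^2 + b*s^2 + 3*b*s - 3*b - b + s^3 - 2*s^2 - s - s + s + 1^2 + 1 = 2*b^2 - 4*b + s^3 + s^2*(b - 2) + s*(-2*b^2 + 3*b - 1) + 2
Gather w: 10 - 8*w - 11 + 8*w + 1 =0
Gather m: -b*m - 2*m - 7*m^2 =-7*m^2 + m*(-b - 2)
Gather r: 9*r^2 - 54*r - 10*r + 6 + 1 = 9*r^2 - 64*r + 7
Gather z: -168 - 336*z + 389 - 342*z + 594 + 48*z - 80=735 - 630*z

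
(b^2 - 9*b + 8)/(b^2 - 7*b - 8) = (b - 1)/(b + 1)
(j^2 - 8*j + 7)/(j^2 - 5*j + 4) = (j - 7)/(j - 4)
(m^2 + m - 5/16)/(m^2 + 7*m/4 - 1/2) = (m + 5/4)/(m + 2)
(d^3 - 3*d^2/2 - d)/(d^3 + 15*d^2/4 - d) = 2*(2*d^2 - 3*d - 2)/(4*d^2 + 15*d - 4)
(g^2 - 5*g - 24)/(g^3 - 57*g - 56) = (g + 3)/(g^2 + 8*g + 7)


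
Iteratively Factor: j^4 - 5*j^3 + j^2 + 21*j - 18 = (j - 3)*(j^3 - 2*j^2 - 5*j + 6) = (j - 3)^2*(j^2 + j - 2) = (j - 3)^2*(j - 1)*(j + 2)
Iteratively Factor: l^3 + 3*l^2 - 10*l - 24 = (l - 3)*(l^2 + 6*l + 8) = (l - 3)*(l + 2)*(l + 4)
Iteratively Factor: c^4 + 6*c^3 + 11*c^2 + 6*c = (c + 1)*(c^3 + 5*c^2 + 6*c) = (c + 1)*(c + 3)*(c^2 + 2*c) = (c + 1)*(c + 2)*(c + 3)*(c)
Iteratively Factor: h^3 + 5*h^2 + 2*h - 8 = (h - 1)*(h^2 + 6*h + 8) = (h - 1)*(h + 4)*(h + 2)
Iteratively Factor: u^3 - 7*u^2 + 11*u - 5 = (u - 5)*(u^2 - 2*u + 1) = (u - 5)*(u - 1)*(u - 1)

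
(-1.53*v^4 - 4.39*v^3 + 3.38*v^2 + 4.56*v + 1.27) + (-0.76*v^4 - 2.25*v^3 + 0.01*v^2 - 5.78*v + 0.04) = -2.29*v^4 - 6.64*v^3 + 3.39*v^2 - 1.22*v + 1.31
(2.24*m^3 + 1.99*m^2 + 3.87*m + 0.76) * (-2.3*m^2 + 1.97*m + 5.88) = -5.152*m^5 - 0.164199999999999*m^4 + 8.1905*m^3 + 17.5771*m^2 + 24.2528*m + 4.4688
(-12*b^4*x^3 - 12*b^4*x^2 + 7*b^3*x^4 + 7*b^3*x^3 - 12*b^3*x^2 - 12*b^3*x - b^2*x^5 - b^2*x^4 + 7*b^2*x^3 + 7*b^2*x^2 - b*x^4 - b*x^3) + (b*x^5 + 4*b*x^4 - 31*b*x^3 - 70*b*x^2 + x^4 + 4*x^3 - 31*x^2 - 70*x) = -12*b^4*x^3 - 12*b^4*x^2 + 7*b^3*x^4 + 7*b^3*x^3 - 12*b^3*x^2 - 12*b^3*x - b^2*x^5 - b^2*x^4 + 7*b^2*x^3 + 7*b^2*x^2 + b*x^5 + 3*b*x^4 - 32*b*x^3 - 70*b*x^2 + x^4 + 4*x^3 - 31*x^2 - 70*x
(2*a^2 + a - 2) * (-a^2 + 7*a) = -2*a^4 + 13*a^3 + 9*a^2 - 14*a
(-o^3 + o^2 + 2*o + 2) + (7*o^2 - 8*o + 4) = -o^3 + 8*o^2 - 6*o + 6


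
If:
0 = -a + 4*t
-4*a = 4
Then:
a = -1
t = -1/4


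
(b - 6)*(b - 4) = b^2 - 10*b + 24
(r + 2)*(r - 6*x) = r^2 - 6*r*x + 2*r - 12*x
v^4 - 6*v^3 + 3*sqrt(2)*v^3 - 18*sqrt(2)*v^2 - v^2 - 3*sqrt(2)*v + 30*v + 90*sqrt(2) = (v - 5)*(v - 3)*(v + 2)*(v + 3*sqrt(2))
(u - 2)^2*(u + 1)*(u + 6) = u^4 + 3*u^3 - 18*u^2 + 4*u + 24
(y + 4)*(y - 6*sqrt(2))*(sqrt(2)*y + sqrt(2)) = sqrt(2)*y^3 - 12*y^2 + 5*sqrt(2)*y^2 - 60*y + 4*sqrt(2)*y - 48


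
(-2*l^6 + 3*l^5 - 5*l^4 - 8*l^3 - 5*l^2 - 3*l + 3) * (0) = 0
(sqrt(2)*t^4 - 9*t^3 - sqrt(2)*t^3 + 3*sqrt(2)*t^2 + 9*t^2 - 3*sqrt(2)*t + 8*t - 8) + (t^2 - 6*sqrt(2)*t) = sqrt(2)*t^4 - 9*t^3 - sqrt(2)*t^3 + 3*sqrt(2)*t^2 + 10*t^2 - 9*sqrt(2)*t + 8*t - 8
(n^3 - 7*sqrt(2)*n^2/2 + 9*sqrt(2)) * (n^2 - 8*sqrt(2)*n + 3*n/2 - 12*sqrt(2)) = n^5 - 23*sqrt(2)*n^4/2 + 3*n^4/2 - 69*sqrt(2)*n^3/4 + 56*n^3 + 9*sqrt(2)*n^2 + 84*n^2 - 144*n + 27*sqrt(2)*n/2 - 216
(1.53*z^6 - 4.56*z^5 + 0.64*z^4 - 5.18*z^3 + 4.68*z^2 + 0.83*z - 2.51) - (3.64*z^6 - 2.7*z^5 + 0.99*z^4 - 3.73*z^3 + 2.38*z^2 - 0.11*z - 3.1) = -2.11*z^6 - 1.86*z^5 - 0.35*z^4 - 1.45*z^3 + 2.3*z^2 + 0.94*z + 0.59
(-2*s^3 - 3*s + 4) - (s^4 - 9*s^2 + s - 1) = -s^4 - 2*s^3 + 9*s^2 - 4*s + 5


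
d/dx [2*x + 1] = 2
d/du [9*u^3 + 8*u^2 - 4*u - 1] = 27*u^2 + 16*u - 4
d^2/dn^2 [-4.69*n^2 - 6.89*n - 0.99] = -9.38000000000000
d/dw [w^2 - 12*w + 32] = 2*w - 12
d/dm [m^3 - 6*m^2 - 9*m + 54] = 3*m^2 - 12*m - 9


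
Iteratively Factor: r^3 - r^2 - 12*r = (r - 4)*(r^2 + 3*r) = r*(r - 4)*(r + 3)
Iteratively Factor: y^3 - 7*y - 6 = (y + 1)*(y^2 - y - 6) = (y + 1)*(y + 2)*(y - 3)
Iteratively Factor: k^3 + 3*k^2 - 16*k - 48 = (k + 4)*(k^2 - k - 12) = (k - 4)*(k + 4)*(k + 3)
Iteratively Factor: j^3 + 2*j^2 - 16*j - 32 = (j + 4)*(j^2 - 2*j - 8) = (j - 4)*(j + 4)*(j + 2)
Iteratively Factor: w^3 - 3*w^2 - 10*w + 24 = (w - 2)*(w^2 - w - 12) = (w - 2)*(w + 3)*(w - 4)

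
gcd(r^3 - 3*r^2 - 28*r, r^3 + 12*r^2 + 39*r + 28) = r + 4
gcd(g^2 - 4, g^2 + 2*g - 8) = g - 2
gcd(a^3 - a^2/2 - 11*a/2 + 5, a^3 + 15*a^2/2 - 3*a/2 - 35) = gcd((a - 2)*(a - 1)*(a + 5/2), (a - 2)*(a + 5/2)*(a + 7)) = a^2 + a/2 - 5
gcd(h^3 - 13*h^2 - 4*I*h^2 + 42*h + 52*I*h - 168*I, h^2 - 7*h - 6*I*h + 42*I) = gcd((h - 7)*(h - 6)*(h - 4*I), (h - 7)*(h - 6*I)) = h - 7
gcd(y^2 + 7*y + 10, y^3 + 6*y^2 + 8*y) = y + 2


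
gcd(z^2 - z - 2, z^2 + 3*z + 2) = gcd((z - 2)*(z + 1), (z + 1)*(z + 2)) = z + 1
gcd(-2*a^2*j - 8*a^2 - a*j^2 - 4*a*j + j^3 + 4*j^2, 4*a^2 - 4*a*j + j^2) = 2*a - j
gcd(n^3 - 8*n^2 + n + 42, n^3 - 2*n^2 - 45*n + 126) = n - 3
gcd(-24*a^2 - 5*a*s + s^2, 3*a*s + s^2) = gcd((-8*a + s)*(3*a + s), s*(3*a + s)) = 3*a + s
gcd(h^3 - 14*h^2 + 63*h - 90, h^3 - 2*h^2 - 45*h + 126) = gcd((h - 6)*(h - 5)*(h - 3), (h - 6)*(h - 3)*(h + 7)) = h^2 - 9*h + 18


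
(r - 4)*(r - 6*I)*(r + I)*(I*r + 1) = I*r^4 + 6*r^3 - 4*I*r^3 - 24*r^2 + I*r^2 + 6*r - 4*I*r - 24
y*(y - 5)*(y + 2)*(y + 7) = y^4 + 4*y^3 - 31*y^2 - 70*y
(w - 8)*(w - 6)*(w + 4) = w^3 - 10*w^2 - 8*w + 192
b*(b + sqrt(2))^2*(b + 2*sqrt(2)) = b^4 + 4*sqrt(2)*b^3 + 10*b^2 + 4*sqrt(2)*b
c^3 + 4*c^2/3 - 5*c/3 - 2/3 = (c - 1)*(c + 1/3)*(c + 2)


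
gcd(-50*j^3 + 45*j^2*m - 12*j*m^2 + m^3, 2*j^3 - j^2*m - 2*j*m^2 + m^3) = 2*j - m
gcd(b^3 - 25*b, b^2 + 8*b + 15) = b + 5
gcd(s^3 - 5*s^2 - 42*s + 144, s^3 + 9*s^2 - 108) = s^2 + 3*s - 18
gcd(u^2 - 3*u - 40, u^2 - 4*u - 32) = u - 8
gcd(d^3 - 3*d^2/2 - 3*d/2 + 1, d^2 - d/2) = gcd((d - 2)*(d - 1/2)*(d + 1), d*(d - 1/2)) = d - 1/2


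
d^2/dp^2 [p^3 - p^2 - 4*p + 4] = 6*p - 2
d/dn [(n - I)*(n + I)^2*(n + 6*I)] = 4*n^3 + 21*I*n^2 - 10*n + 7*I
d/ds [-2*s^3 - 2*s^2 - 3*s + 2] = -6*s^2 - 4*s - 3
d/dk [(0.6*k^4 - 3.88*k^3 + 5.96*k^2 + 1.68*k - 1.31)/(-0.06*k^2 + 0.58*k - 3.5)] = (-0.072*k^5 + 1.2768*k^4 - 12.9008*k^3 + 44.2976*k^2 - 41.8772*k - 5.1202)/(0.0036*k^4 - 0.0696*k^3 + 0.7564*k^2 - 4.06*k + 12.25)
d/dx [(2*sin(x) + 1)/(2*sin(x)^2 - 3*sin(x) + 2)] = (-4*sin(x)^2 - 4*sin(x) + 7)*cos(x)/(-3*sin(x) - cos(2*x) + 3)^2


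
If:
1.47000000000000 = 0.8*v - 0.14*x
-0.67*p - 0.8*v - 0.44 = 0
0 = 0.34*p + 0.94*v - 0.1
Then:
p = -1.38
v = 0.61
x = -7.04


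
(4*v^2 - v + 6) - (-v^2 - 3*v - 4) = 5*v^2 + 2*v + 10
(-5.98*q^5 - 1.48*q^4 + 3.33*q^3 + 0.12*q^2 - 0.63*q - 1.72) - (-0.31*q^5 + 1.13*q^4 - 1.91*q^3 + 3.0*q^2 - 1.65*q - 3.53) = -5.67*q^5 - 2.61*q^4 + 5.24*q^3 - 2.88*q^2 + 1.02*q + 1.81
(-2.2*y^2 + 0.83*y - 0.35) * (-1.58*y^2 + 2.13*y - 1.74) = 3.476*y^4 - 5.9974*y^3 + 6.1489*y^2 - 2.1897*y + 0.609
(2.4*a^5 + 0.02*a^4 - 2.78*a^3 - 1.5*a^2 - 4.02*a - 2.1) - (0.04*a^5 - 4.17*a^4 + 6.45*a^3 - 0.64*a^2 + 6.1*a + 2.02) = 2.36*a^5 + 4.19*a^4 - 9.23*a^3 - 0.86*a^2 - 10.12*a - 4.12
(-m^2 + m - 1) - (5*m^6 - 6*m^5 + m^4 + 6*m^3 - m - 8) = -5*m^6 + 6*m^5 - m^4 - 6*m^3 - m^2 + 2*m + 7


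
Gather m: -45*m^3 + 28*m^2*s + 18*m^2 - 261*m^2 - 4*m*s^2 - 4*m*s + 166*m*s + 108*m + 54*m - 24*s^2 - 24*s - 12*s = -45*m^3 + m^2*(28*s - 243) + m*(-4*s^2 + 162*s + 162) - 24*s^2 - 36*s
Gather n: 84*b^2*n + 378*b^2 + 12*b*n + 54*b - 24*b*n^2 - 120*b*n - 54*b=378*b^2 - 24*b*n^2 + n*(84*b^2 - 108*b)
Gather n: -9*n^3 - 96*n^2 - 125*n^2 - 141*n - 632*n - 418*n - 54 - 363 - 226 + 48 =-9*n^3 - 221*n^2 - 1191*n - 595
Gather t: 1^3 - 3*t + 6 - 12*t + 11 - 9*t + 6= 24 - 24*t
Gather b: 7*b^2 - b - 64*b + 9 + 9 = 7*b^2 - 65*b + 18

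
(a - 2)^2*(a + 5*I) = a^3 - 4*a^2 + 5*I*a^2 + 4*a - 20*I*a + 20*I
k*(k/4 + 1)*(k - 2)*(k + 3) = k^4/4 + 5*k^3/4 - k^2/2 - 6*k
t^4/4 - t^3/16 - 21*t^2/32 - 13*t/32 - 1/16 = (t/4 + 1/4)*(t - 2)*(t + 1/4)*(t + 1/2)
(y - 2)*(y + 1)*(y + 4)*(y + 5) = y^4 + 8*y^3 + 9*y^2 - 38*y - 40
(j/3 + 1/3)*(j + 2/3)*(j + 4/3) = j^3/3 + j^2 + 26*j/27 + 8/27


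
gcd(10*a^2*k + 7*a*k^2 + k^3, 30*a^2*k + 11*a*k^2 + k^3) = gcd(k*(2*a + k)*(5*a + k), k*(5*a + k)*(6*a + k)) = 5*a*k + k^2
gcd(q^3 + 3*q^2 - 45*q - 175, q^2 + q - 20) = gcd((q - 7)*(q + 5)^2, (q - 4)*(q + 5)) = q + 5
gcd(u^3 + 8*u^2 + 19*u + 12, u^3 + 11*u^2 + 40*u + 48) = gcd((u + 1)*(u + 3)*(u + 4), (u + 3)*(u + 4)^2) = u^2 + 7*u + 12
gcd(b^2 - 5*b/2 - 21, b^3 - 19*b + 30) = 1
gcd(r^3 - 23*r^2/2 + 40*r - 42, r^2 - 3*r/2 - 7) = r - 7/2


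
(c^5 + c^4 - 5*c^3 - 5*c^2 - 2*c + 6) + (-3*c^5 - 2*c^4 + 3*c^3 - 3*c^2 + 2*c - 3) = -2*c^5 - c^4 - 2*c^3 - 8*c^2 + 3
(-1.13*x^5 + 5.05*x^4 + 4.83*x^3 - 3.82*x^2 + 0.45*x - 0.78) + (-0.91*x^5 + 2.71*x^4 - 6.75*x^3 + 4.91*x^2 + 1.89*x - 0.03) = -2.04*x^5 + 7.76*x^4 - 1.92*x^3 + 1.09*x^2 + 2.34*x - 0.81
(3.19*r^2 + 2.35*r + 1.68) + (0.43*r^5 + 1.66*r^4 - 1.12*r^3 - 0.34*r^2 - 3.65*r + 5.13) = 0.43*r^5 + 1.66*r^4 - 1.12*r^3 + 2.85*r^2 - 1.3*r + 6.81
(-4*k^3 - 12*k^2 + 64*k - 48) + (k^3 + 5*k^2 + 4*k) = -3*k^3 - 7*k^2 + 68*k - 48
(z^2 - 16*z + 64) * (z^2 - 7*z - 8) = z^4 - 23*z^3 + 168*z^2 - 320*z - 512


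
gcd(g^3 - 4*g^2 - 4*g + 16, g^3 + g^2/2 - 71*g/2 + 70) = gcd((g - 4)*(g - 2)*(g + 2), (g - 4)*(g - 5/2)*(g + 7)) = g - 4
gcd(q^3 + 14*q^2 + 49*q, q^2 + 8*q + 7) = q + 7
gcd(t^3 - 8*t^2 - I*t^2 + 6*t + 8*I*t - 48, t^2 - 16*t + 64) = t - 8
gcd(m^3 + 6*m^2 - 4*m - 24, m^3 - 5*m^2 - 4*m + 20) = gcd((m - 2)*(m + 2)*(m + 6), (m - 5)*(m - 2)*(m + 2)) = m^2 - 4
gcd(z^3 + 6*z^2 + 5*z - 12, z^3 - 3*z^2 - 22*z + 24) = z^2 + 3*z - 4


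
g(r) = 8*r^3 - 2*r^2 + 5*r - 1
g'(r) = 24*r^2 - 4*r + 5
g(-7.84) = -4018.25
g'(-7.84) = 1511.53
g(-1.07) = -18.44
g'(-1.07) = 36.76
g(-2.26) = -114.86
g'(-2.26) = 136.62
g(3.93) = 473.35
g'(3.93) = 359.96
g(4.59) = 753.43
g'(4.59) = 492.27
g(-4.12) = -615.03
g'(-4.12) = 428.87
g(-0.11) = -1.58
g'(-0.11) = 5.73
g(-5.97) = -1804.34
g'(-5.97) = 884.26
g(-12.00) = -14173.00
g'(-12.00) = 3509.00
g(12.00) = 13595.00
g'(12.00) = 3413.00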